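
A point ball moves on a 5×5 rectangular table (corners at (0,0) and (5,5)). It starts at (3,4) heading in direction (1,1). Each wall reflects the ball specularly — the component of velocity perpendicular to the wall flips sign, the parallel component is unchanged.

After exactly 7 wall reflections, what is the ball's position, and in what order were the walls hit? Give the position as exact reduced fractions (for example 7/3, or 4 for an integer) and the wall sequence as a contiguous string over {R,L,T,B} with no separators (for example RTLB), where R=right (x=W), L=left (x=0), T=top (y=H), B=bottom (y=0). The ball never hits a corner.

Final position: (1,0)
Wall sequence: TRBLTRB

1. t=1 → T at (4,5); v=(1,-1)
2. t=1 → R at (5,4); v=(-1,-1)
3. t=4 → B at (1,0); v=(-1,1)
4. t=1 → L at (0,1); v=(1,1)
5. t=4 → T at (4,5); v=(1,-1)
6. t=1 → R at (5,4); v=(-1,-1)
7. t=4 → B at (1,0); v=(-1,1)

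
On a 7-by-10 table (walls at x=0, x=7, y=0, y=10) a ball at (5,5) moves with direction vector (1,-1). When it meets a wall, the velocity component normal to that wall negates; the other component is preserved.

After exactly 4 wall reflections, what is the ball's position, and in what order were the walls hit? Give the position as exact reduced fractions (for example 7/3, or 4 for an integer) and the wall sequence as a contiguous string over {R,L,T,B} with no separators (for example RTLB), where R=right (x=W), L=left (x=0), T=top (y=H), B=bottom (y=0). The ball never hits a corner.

Final position: (6,10)
Wall sequence: RBLT

1. t=2 → R at (7,3); v=(-1,-1)
2. t=3 → B at (4,0); v=(-1,1)
3. t=4 → L at (0,4); v=(1,1)
4. t=6 → T at (6,10); v=(1,-1)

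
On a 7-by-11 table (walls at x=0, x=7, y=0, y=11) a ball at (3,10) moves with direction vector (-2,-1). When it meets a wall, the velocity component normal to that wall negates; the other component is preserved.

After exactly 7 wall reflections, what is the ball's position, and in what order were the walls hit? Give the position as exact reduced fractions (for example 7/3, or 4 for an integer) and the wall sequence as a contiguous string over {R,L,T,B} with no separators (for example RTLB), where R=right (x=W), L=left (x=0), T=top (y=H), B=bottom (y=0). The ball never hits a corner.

Final position: (7,9)
Wall sequence: LRLBRLR

1. t=3/2 → L at (0,17/2); v=(2,-1)
2. t=7/2 → R at (7,5); v=(-2,-1)
3. t=7/2 → L at (0,3/2); v=(2,-1)
4. t=3/2 → B at (3,0); v=(2,1)
5. t=2 → R at (7,2); v=(-2,1)
6. t=7/2 → L at (0,11/2); v=(2,1)
7. t=7/2 → R at (7,9); v=(-2,1)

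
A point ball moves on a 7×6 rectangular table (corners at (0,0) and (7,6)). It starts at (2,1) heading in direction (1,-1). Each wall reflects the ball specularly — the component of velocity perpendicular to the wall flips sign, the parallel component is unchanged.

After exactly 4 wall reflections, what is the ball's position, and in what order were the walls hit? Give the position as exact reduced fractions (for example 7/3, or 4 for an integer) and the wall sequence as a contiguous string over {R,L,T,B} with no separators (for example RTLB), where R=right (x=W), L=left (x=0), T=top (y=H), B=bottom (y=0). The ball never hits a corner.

1. t=1 → B at (3,0); v=(1,1)
2. t=4 → R at (7,4); v=(-1,1)
3. t=2 → T at (5,6); v=(-1,-1)
4. t=5 → L at (0,1); v=(1,-1)

Final position: (0,1)
Wall sequence: BRTL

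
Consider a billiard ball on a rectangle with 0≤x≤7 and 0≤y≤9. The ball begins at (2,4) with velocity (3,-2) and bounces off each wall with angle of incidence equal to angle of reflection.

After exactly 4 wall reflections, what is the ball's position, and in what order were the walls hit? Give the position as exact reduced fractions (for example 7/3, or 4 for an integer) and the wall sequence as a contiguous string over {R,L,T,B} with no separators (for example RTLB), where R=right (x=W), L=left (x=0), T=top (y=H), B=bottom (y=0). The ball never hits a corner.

Final position: (7,26/3)
Wall sequence: RBLR

1. t=5/3 → R at (7,2/3); v=(-3,-2)
2. t=1/3 → B at (6,0); v=(-3,2)
3. t=2 → L at (0,4); v=(3,2)
4. t=7/3 → R at (7,26/3); v=(-3,2)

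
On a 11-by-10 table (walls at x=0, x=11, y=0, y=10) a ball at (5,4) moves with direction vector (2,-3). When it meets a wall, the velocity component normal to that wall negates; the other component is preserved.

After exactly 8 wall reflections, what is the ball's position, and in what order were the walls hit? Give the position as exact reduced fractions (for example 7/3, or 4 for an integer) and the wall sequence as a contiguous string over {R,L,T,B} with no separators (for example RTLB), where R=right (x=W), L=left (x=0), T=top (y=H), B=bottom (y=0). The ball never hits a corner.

Final position: (29/3,0)
Wall sequence: BRTBLTRB

1. t=4/3 → B at (23/3,0); v=(2,3)
2. t=5/3 → R at (11,5); v=(-2,3)
3. t=5/3 → T at (23/3,10); v=(-2,-3)
4. t=10/3 → B at (1,0); v=(-2,3)
5. t=1/2 → L at (0,3/2); v=(2,3)
6. t=17/6 → T at (17/3,10); v=(2,-3)
7. t=8/3 → R at (11,2); v=(-2,-3)
8. t=2/3 → B at (29/3,0); v=(-2,3)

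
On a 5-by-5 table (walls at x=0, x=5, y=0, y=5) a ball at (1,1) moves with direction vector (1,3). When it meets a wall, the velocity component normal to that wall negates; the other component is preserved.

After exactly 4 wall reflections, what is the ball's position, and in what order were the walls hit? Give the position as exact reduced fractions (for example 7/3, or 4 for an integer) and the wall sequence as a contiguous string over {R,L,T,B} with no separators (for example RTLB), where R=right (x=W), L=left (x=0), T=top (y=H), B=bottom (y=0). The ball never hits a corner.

1. t=4/3 → T at (7/3,5); v=(1,-3)
2. t=5/3 → B at (4,0); v=(1,3)
3. t=1 → R at (5,3); v=(-1,3)
4. t=2/3 → T at (13/3,5); v=(-1,-3)

Final position: (13/3,5)
Wall sequence: TBRT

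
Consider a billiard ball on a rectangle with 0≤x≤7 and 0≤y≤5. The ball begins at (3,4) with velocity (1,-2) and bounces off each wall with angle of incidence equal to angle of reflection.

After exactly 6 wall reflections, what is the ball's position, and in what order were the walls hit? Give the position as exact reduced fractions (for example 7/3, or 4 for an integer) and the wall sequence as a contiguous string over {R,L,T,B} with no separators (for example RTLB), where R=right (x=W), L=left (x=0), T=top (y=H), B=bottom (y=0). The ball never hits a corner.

Final position: (0,2)
Wall sequence: BRTBTL

1. t=2 → B at (5,0); v=(1,2)
2. t=2 → R at (7,4); v=(-1,2)
3. t=1/2 → T at (13/2,5); v=(-1,-2)
4. t=5/2 → B at (4,0); v=(-1,2)
5. t=5/2 → T at (3/2,5); v=(-1,-2)
6. t=3/2 → L at (0,2); v=(1,-2)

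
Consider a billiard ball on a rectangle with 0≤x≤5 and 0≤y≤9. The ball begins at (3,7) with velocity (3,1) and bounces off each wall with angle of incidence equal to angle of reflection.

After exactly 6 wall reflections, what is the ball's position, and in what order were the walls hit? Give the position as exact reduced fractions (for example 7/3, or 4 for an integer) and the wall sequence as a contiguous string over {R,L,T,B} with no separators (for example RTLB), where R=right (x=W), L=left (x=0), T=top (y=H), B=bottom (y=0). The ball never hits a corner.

Final position: (5,11/3)
Wall sequence: RTLRLR

1. t=2/3 → R at (5,23/3); v=(-3,1)
2. t=4/3 → T at (1,9); v=(-3,-1)
3. t=1/3 → L at (0,26/3); v=(3,-1)
4. t=5/3 → R at (5,7); v=(-3,-1)
5. t=5/3 → L at (0,16/3); v=(3,-1)
6. t=5/3 → R at (5,11/3); v=(-3,-1)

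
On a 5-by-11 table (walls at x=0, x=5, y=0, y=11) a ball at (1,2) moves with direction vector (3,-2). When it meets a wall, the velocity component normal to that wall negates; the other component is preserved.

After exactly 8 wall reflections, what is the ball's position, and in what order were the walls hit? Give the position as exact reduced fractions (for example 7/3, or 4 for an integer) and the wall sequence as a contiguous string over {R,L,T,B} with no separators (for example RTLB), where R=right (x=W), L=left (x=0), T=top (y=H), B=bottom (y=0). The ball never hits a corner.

1. t=1 → B at (4,0); v=(3,2)
2. t=1/3 → R at (5,2/3); v=(-3,2)
3. t=5/3 → L at (0,4); v=(3,2)
4. t=5/3 → R at (5,22/3); v=(-3,2)
5. t=5/3 → L at (0,32/3); v=(3,2)
6. t=1/6 → T at (1/2,11); v=(3,-2)
7. t=3/2 → R at (5,8); v=(-3,-2)
8. t=5/3 → L at (0,14/3); v=(3,-2)

Final position: (0,14/3)
Wall sequence: BRLRLTRL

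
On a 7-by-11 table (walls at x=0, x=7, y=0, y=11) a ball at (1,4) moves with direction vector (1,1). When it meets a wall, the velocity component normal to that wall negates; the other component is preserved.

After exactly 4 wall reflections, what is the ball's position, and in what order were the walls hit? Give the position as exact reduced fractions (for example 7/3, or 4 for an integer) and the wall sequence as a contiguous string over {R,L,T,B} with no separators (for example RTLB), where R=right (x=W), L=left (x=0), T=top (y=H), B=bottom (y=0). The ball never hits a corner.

Final position: (5,0)
Wall sequence: RTLB

1. t=6 → R at (7,10); v=(-1,1)
2. t=1 → T at (6,11); v=(-1,-1)
3. t=6 → L at (0,5); v=(1,-1)
4. t=5 → B at (5,0); v=(1,1)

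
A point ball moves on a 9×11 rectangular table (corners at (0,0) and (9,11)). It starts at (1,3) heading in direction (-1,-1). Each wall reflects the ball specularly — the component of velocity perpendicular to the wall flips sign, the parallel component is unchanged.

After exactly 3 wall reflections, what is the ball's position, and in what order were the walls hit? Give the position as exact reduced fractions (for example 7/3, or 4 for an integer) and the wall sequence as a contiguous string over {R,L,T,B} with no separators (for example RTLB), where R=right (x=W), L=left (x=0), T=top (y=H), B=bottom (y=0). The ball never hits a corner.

1. t=1 → L at (0,2); v=(1,-1)
2. t=2 → B at (2,0); v=(1,1)
3. t=7 → R at (9,7); v=(-1,1)

Final position: (9,7)
Wall sequence: LBR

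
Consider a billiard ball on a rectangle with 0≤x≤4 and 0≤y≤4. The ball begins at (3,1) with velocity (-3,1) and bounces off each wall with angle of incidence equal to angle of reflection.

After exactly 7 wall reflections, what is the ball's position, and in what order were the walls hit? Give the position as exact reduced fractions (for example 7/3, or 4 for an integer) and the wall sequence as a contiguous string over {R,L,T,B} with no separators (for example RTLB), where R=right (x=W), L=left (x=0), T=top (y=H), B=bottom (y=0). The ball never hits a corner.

Final position: (2,0)
Wall sequence: LRTLRLB

1. t=1 → L at (0,2); v=(3,1)
2. t=4/3 → R at (4,10/3); v=(-3,1)
3. t=2/3 → T at (2,4); v=(-3,-1)
4. t=2/3 → L at (0,10/3); v=(3,-1)
5. t=4/3 → R at (4,2); v=(-3,-1)
6. t=4/3 → L at (0,2/3); v=(3,-1)
7. t=2/3 → B at (2,0); v=(3,1)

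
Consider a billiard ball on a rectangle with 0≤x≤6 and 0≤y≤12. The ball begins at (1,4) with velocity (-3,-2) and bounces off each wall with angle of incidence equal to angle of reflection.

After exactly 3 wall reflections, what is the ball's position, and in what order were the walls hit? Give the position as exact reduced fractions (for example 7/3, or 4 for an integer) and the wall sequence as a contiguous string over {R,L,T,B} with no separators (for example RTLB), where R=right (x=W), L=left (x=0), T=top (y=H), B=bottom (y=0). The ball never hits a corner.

Final position: (6,2/3)
Wall sequence: LBR

1. t=1/3 → L at (0,10/3); v=(3,-2)
2. t=5/3 → B at (5,0); v=(3,2)
3. t=1/3 → R at (6,2/3); v=(-3,2)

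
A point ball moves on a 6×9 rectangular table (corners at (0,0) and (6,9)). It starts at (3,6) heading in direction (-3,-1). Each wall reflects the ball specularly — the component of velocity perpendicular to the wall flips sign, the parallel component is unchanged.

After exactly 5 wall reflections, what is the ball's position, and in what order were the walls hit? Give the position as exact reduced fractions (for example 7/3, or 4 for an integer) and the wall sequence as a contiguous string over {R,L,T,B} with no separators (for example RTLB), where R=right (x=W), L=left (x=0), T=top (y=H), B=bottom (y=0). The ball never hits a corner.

1. t=1 → L at (0,5); v=(3,-1)
2. t=2 → R at (6,3); v=(-3,-1)
3. t=2 → L at (0,1); v=(3,-1)
4. t=1 → B at (3,0); v=(3,1)
5. t=1 → R at (6,1); v=(-3,1)

Final position: (6,1)
Wall sequence: LRLBR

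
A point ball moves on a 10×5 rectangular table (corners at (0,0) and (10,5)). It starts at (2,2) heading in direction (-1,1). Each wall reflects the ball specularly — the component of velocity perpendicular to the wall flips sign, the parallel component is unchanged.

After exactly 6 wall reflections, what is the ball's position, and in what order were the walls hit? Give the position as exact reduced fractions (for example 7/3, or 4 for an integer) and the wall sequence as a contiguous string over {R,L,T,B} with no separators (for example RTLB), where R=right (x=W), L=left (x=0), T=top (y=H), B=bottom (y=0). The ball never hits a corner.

Final position: (4,0)
Wall sequence: LTBRTB

1. t=2 → L at (0,4); v=(1,1)
2. t=1 → T at (1,5); v=(1,-1)
3. t=5 → B at (6,0); v=(1,1)
4. t=4 → R at (10,4); v=(-1,1)
5. t=1 → T at (9,5); v=(-1,-1)
6. t=5 → B at (4,0); v=(-1,1)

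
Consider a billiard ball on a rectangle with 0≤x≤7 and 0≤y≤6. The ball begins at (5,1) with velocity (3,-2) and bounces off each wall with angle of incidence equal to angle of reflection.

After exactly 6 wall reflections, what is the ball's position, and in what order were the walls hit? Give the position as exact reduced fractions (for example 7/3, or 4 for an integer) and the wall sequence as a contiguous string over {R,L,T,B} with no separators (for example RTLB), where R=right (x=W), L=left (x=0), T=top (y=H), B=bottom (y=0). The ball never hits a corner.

Final position: (7/2,0)
Wall sequence: BRLTRB

1. t=1/2 → B at (13/2,0); v=(3,2)
2. t=1/6 → R at (7,1/3); v=(-3,2)
3. t=7/3 → L at (0,5); v=(3,2)
4. t=1/2 → T at (3/2,6); v=(3,-2)
5. t=11/6 → R at (7,7/3); v=(-3,-2)
6. t=7/6 → B at (7/2,0); v=(-3,2)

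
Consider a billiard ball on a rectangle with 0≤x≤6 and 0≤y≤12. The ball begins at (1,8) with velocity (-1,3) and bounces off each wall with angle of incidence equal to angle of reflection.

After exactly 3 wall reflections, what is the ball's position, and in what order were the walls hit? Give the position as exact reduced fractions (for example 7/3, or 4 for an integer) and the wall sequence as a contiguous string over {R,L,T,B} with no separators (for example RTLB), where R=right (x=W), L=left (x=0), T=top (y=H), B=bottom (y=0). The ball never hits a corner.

1. t=1 → L at (0,11); v=(1,3)
2. t=1/3 → T at (1/3,12); v=(1,-3)
3. t=4 → B at (13/3,0); v=(1,3)

Final position: (13/3,0)
Wall sequence: LTB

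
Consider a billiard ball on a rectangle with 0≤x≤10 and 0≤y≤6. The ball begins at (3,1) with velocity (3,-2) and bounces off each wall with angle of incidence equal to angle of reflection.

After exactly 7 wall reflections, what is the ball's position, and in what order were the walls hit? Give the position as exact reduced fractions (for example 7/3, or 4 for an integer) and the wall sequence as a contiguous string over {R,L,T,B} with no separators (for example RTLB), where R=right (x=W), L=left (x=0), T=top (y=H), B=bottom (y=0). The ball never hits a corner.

1. t=1/2 → B at (9/2,0); v=(3,2)
2. t=11/6 → R at (10,11/3); v=(-3,2)
3. t=7/6 → T at (13/2,6); v=(-3,-2)
4. t=13/6 → L at (0,5/3); v=(3,-2)
5. t=5/6 → B at (5/2,0); v=(3,2)
6. t=5/2 → R at (10,5); v=(-3,2)
7. t=1/2 → T at (17/2,6); v=(-3,-2)

Final position: (17/2,6)
Wall sequence: BRTLBRT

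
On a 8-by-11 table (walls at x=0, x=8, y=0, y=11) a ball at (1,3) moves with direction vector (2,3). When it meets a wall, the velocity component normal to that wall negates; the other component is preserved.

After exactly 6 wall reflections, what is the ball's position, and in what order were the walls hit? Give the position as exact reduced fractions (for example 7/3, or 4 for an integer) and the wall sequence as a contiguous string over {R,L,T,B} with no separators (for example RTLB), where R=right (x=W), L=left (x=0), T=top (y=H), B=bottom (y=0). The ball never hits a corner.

Final position: (8,13/2)
Wall sequence: TRBLTR

1. t=8/3 → T at (19/3,11); v=(2,-3)
2. t=5/6 → R at (8,17/2); v=(-2,-3)
3. t=17/6 → B at (7/3,0); v=(-2,3)
4. t=7/6 → L at (0,7/2); v=(2,3)
5. t=5/2 → T at (5,11); v=(2,-3)
6. t=3/2 → R at (8,13/2); v=(-2,-3)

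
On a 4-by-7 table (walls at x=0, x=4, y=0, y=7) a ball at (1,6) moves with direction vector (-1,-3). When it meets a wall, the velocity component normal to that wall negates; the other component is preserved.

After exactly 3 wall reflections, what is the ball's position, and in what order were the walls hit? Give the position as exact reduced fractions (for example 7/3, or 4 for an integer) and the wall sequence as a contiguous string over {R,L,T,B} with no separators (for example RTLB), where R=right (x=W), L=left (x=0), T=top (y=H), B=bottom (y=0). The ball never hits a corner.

1. t=1 → L at (0,3); v=(1,-3)
2. t=1 → B at (1,0); v=(1,3)
3. t=7/3 → T at (10/3,7); v=(1,-3)

Final position: (10/3,7)
Wall sequence: LBT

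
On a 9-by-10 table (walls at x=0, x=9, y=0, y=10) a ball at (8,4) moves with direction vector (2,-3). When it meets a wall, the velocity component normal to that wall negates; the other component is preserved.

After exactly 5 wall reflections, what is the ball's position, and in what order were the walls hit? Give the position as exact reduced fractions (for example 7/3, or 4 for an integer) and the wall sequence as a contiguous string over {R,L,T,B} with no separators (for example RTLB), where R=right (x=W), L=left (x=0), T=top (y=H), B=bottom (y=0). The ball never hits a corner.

Final position: (6,0)
Wall sequence: RBTLB

1. t=1/2 → R at (9,5/2); v=(-2,-3)
2. t=5/6 → B at (22/3,0); v=(-2,3)
3. t=10/3 → T at (2/3,10); v=(-2,-3)
4. t=1/3 → L at (0,9); v=(2,-3)
5. t=3 → B at (6,0); v=(2,3)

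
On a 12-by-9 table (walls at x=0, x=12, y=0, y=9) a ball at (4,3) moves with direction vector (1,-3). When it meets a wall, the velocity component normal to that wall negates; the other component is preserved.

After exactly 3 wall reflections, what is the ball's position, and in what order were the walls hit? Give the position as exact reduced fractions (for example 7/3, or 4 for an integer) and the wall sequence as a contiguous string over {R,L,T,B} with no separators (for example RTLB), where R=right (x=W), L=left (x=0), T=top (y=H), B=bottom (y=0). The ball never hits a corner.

1. t=1 → B at (5,0); v=(1,3)
2. t=3 → T at (8,9); v=(1,-3)
3. t=3 → B at (11,0); v=(1,3)

Final position: (11,0)
Wall sequence: BTB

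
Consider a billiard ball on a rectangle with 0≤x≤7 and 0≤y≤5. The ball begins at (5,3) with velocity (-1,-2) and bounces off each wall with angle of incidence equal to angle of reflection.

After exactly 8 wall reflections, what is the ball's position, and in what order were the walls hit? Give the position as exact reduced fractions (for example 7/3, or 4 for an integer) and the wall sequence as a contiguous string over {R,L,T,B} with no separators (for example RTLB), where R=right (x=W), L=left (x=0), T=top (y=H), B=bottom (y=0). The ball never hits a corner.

1. t=3/2 → B at (7/2,0); v=(-1,2)
2. t=5/2 → T at (1,5); v=(-1,-2)
3. t=1 → L at (0,3); v=(1,-2)
4. t=3/2 → B at (3/2,0); v=(1,2)
5. t=5/2 → T at (4,5); v=(1,-2)
6. t=5/2 → B at (13/2,0); v=(1,2)
7. t=1/2 → R at (7,1); v=(-1,2)
8. t=2 → T at (5,5); v=(-1,-2)

Final position: (5,5)
Wall sequence: BTLBTBRT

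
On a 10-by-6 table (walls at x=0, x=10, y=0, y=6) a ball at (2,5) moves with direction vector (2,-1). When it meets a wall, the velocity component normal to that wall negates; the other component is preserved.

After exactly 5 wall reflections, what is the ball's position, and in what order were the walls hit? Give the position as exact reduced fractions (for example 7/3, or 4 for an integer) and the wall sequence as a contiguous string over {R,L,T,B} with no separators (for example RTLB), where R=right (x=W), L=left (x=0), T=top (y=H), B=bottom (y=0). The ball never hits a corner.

Final position: (10,3)
Wall sequence: RBLTR

1. t=4 → R at (10,1); v=(-2,-1)
2. t=1 → B at (8,0); v=(-2,1)
3. t=4 → L at (0,4); v=(2,1)
4. t=2 → T at (4,6); v=(2,-1)
5. t=3 → R at (10,3); v=(-2,-1)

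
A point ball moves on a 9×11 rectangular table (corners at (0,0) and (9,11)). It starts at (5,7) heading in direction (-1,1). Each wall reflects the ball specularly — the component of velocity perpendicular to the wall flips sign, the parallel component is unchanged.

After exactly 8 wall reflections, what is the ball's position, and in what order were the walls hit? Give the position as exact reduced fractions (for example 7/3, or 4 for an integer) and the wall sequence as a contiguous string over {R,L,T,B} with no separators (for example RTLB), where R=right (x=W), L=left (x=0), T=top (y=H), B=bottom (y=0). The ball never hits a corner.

1. t=4 → T at (1,11); v=(-1,-1)
2. t=1 → L at (0,10); v=(1,-1)
3. t=9 → R at (9,1); v=(-1,-1)
4. t=1 → B at (8,0); v=(-1,1)
5. t=8 → L at (0,8); v=(1,1)
6. t=3 → T at (3,11); v=(1,-1)
7. t=6 → R at (9,5); v=(-1,-1)
8. t=5 → B at (4,0); v=(-1,1)

Final position: (4,0)
Wall sequence: TLRBLTRB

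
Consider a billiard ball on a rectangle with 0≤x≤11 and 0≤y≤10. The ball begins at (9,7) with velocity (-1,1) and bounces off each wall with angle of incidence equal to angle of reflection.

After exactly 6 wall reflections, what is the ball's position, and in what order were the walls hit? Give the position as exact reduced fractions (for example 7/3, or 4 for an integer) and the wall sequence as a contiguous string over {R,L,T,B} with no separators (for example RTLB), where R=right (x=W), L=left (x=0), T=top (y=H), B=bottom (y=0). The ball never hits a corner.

Final position: (0,2)
Wall sequence: TLBRTL

1. t=3 → T at (6,10); v=(-1,-1)
2. t=6 → L at (0,4); v=(1,-1)
3. t=4 → B at (4,0); v=(1,1)
4. t=7 → R at (11,7); v=(-1,1)
5. t=3 → T at (8,10); v=(-1,-1)
6. t=8 → L at (0,2); v=(1,-1)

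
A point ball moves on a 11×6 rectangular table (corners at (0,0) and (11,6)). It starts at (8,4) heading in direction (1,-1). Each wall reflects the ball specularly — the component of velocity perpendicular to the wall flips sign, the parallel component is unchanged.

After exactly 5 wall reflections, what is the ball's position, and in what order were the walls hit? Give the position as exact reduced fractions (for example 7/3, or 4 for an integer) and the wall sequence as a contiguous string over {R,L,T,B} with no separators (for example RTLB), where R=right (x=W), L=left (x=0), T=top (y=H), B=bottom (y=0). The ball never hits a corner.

1. t=3 → R at (11,1); v=(-1,-1)
2. t=1 → B at (10,0); v=(-1,1)
3. t=6 → T at (4,6); v=(-1,-1)
4. t=4 → L at (0,2); v=(1,-1)
5. t=2 → B at (2,0); v=(1,1)

Final position: (2,0)
Wall sequence: RBTLB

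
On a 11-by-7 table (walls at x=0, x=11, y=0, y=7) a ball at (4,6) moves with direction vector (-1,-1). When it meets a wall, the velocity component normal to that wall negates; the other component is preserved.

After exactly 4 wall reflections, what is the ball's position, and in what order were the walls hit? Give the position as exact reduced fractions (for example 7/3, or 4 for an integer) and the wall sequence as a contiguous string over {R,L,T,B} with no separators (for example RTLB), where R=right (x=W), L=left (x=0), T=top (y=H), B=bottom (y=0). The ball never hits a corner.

Final position: (11,5)
Wall sequence: LBTR

1. t=4 → L at (0,2); v=(1,-1)
2. t=2 → B at (2,0); v=(1,1)
3. t=7 → T at (9,7); v=(1,-1)
4. t=2 → R at (11,5); v=(-1,-1)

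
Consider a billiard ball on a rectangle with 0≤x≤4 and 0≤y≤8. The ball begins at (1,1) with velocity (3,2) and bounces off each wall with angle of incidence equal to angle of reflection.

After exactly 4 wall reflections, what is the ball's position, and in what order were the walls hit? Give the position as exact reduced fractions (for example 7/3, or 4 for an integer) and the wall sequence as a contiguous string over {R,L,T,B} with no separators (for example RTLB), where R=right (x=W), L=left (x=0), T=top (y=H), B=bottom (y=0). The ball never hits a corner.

1. t=1 → R at (4,3); v=(-3,2)
2. t=4/3 → L at (0,17/3); v=(3,2)
3. t=7/6 → T at (7/2,8); v=(3,-2)
4. t=1/6 → R at (4,23/3); v=(-3,-2)

Final position: (4,23/3)
Wall sequence: RLTR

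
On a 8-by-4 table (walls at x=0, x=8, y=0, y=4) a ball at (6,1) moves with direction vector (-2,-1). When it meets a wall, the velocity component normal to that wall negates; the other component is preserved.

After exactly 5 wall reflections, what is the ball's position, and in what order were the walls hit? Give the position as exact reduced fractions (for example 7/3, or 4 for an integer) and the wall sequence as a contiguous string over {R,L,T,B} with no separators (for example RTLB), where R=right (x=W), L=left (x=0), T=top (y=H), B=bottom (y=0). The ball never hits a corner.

1. t=1 → B at (4,0); v=(-2,1)
2. t=2 → L at (0,2); v=(2,1)
3. t=2 → T at (4,4); v=(2,-1)
4. t=2 → R at (8,2); v=(-2,-1)
5. t=2 → B at (4,0); v=(-2,1)

Final position: (4,0)
Wall sequence: BLTRB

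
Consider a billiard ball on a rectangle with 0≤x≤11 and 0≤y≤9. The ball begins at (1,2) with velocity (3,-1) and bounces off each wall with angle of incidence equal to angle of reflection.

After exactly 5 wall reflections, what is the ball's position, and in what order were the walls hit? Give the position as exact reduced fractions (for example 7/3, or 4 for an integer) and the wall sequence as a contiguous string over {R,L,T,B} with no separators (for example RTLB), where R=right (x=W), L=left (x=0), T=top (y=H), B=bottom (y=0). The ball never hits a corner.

Final position: (10,9)
Wall sequence: BRLRT

1. t=2 → B at (7,0); v=(3,1)
2. t=4/3 → R at (11,4/3); v=(-3,1)
3. t=11/3 → L at (0,5); v=(3,1)
4. t=11/3 → R at (11,26/3); v=(-3,1)
5. t=1/3 → T at (10,9); v=(-3,-1)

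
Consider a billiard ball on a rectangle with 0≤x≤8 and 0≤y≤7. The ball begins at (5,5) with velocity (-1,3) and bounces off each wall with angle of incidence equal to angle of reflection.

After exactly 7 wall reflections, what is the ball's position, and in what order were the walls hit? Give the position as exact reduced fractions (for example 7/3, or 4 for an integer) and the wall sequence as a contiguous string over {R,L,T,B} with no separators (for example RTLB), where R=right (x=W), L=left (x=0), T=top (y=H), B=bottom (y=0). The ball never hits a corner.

1. t=2/3 → T at (13/3,7); v=(-1,-3)
2. t=7/3 → B at (2,0); v=(-1,3)
3. t=2 → L at (0,6); v=(1,3)
4. t=1/3 → T at (1/3,7); v=(1,-3)
5. t=7/3 → B at (8/3,0); v=(1,3)
6. t=7/3 → T at (5,7); v=(1,-3)
7. t=7/3 → B at (22/3,0); v=(1,3)

Final position: (22/3,0)
Wall sequence: TBLTBTB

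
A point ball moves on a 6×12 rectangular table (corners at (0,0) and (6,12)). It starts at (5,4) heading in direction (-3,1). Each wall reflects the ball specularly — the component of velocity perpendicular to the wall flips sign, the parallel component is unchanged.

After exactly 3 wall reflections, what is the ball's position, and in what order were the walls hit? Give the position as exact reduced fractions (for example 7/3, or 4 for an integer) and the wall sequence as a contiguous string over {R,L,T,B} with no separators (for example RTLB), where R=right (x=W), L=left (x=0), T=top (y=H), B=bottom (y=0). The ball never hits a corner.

Final position: (0,29/3)
Wall sequence: LRL

1. t=5/3 → L at (0,17/3); v=(3,1)
2. t=2 → R at (6,23/3); v=(-3,1)
3. t=2 → L at (0,29/3); v=(3,1)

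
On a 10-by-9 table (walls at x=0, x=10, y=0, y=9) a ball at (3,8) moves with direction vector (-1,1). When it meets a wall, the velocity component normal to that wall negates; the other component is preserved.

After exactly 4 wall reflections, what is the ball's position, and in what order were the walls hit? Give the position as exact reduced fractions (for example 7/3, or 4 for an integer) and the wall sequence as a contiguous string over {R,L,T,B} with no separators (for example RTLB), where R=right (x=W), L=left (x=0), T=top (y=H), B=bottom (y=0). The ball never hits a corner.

1. t=1 → T at (2,9); v=(-1,-1)
2. t=2 → L at (0,7); v=(1,-1)
3. t=7 → B at (7,0); v=(1,1)
4. t=3 → R at (10,3); v=(-1,1)

Final position: (10,3)
Wall sequence: TLBR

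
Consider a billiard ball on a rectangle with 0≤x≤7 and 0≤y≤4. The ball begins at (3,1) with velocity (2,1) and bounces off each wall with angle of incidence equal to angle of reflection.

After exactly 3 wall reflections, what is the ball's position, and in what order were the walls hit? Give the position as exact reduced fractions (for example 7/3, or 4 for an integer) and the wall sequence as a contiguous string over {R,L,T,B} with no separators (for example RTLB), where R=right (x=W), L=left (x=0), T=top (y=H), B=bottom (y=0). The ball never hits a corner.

Final position: (0,3/2)
Wall sequence: RTL

1. t=2 → R at (7,3); v=(-2,1)
2. t=1 → T at (5,4); v=(-2,-1)
3. t=5/2 → L at (0,3/2); v=(2,-1)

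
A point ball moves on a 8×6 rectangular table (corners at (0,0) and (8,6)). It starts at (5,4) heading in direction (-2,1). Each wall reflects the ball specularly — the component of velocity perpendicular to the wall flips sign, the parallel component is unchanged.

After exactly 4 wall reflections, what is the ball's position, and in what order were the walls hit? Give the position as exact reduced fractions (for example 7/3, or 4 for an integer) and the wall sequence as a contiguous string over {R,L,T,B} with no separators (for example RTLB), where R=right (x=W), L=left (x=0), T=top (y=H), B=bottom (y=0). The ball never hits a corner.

1. t=2 → T at (1,6); v=(-2,-1)
2. t=1/2 → L at (0,11/2); v=(2,-1)
3. t=4 → R at (8,3/2); v=(-2,-1)
4. t=3/2 → B at (5,0); v=(-2,1)

Final position: (5,0)
Wall sequence: TLRB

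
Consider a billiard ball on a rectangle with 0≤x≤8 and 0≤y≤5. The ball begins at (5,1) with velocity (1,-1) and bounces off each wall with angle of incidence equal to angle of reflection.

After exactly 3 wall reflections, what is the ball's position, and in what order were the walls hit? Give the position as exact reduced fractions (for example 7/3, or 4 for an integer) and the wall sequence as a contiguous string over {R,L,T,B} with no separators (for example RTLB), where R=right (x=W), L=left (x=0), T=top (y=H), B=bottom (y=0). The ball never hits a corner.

1. t=1 → B at (6,0); v=(1,1)
2. t=2 → R at (8,2); v=(-1,1)
3. t=3 → T at (5,5); v=(-1,-1)

Final position: (5,5)
Wall sequence: BRT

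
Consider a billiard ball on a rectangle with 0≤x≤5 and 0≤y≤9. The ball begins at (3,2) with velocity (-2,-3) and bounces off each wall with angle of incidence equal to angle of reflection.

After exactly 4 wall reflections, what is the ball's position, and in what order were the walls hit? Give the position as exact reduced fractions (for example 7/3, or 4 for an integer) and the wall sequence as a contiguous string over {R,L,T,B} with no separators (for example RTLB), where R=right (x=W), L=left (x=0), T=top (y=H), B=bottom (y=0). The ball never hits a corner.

1. t=2/3 → B at (5/3,0); v=(-2,3)
2. t=5/6 → L at (0,5/2); v=(2,3)
3. t=13/6 → T at (13/3,9); v=(2,-3)
4. t=1/3 → R at (5,8); v=(-2,-3)

Final position: (5,8)
Wall sequence: BLTR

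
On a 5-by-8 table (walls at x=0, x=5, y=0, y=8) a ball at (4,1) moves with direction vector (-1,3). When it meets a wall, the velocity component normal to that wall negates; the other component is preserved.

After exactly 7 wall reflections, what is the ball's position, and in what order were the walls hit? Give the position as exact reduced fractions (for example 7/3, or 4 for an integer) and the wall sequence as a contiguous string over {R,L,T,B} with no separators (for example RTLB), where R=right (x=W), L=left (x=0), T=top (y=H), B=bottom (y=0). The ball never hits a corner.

1. t=7/3 → T at (5/3,8); v=(-1,-3)
2. t=5/3 → L at (0,3); v=(1,-3)
3. t=1 → B at (1,0); v=(1,3)
4. t=8/3 → T at (11/3,8); v=(1,-3)
5. t=4/3 → R at (5,4); v=(-1,-3)
6. t=4/3 → B at (11/3,0); v=(-1,3)
7. t=8/3 → T at (1,8); v=(-1,-3)

Final position: (1,8)
Wall sequence: TLBTRBT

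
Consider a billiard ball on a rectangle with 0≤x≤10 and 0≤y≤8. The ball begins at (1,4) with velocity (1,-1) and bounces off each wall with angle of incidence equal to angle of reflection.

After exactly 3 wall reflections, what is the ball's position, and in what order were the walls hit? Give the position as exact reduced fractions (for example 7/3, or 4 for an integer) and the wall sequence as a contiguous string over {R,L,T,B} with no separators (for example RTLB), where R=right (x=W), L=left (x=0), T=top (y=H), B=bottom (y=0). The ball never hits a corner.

Final position: (7,8)
Wall sequence: BRT

1. t=4 → B at (5,0); v=(1,1)
2. t=5 → R at (10,5); v=(-1,1)
3. t=3 → T at (7,8); v=(-1,-1)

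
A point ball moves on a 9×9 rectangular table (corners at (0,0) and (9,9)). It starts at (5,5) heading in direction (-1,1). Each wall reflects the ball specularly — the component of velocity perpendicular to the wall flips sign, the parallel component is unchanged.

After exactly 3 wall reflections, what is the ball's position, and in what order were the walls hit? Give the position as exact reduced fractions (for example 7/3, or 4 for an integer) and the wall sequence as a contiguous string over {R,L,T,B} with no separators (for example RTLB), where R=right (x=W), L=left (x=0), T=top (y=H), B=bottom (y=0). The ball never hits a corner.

Final position: (8,0)
Wall sequence: TLB

1. t=4 → T at (1,9); v=(-1,-1)
2. t=1 → L at (0,8); v=(1,-1)
3. t=8 → B at (8,0); v=(1,1)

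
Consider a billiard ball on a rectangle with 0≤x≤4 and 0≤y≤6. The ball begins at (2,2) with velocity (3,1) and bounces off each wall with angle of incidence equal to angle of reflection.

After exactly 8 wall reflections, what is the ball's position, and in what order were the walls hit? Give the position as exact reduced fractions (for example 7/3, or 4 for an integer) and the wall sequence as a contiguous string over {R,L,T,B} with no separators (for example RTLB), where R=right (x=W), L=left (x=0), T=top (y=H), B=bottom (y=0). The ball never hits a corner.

1. t=2/3 → R at (4,8/3); v=(-3,1)
2. t=4/3 → L at (0,4); v=(3,1)
3. t=4/3 → R at (4,16/3); v=(-3,1)
4. t=2/3 → T at (2,6); v=(-3,-1)
5. t=2/3 → L at (0,16/3); v=(3,-1)
6. t=4/3 → R at (4,4); v=(-3,-1)
7. t=4/3 → L at (0,8/3); v=(3,-1)
8. t=4/3 → R at (4,4/3); v=(-3,-1)

Final position: (4,4/3)
Wall sequence: RLRTLRLR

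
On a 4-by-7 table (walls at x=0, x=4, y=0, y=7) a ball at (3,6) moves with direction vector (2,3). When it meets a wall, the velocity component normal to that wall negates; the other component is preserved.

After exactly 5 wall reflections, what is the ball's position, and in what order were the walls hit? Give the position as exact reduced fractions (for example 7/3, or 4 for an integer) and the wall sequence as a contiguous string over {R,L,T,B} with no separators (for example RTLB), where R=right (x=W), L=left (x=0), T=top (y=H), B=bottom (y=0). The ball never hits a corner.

1. t=1/3 → T at (11/3,7); v=(2,-3)
2. t=1/6 → R at (4,13/2); v=(-2,-3)
3. t=2 → L at (0,1/2); v=(2,-3)
4. t=1/6 → B at (1/3,0); v=(2,3)
5. t=11/6 → R at (4,11/2); v=(-2,3)

Final position: (4,11/2)
Wall sequence: TRLBR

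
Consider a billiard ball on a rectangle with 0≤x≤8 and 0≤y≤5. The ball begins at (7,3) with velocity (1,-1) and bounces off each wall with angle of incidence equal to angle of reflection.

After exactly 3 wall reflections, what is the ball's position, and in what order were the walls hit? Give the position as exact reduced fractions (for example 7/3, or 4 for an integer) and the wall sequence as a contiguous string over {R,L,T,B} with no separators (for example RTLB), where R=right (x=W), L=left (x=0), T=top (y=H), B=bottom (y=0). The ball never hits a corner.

1. t=1 → R at (8,2); v=(-1,-1)
2. t=2 → B at (6,0); v=(-1,1)
3. t=5 → T at (1,5); v=(-1,-1)

Final position: (1,5)
Wall sequence: RBT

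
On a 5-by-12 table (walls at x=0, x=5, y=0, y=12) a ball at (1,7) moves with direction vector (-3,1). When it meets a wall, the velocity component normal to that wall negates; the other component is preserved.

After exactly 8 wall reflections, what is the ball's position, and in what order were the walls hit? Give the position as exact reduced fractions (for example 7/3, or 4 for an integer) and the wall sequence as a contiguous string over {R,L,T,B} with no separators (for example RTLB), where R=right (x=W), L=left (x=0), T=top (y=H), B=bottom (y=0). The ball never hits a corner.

Final position: (0,20/3)
Wall sequence: LRLTRLRL

1. t=1/3 → L at (0,22/3); v=(3,1)
2. t=5/3 → R at (5,9); v=(-3,1)
3. t=5/3 → L at (0,32/3); v=(3,1)
4. t=4/3 → T at (4,12); v=(3,-1)
5. t=1/3 → R at (5,35/3); v=(-3,-1)
6. t=5/3 → L at (0,10); v=(3,-1)
7. t=5/3 → R at (5,25/3); v=(-3,-1)
8. t=5/3 → L at (0,20/3); v=(3,-1)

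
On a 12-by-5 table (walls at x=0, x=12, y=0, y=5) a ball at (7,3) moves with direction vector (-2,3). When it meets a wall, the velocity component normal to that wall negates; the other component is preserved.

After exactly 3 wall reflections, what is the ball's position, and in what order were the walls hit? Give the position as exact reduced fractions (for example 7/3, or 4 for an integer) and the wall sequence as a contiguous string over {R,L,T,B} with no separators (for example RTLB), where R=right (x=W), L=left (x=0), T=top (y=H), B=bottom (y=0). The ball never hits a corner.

Final position: (0,7/2)
Wall sequence: TBL

1. t=2/3 → T at (17/3,5); v=(-2,-3)
2. t=5/3 → B at (7/3,0); v=(-2,3)
3. t=7/6 → L at (0,7/2); v=(2,3)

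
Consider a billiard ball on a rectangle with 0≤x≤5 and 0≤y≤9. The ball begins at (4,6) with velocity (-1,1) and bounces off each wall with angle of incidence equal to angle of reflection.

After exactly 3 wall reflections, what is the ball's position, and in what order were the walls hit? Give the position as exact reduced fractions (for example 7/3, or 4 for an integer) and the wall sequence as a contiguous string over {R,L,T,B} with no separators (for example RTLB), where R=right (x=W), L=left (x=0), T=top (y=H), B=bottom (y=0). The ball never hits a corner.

Final position: (5,3)
Wall sequence: TLR

1. t=3 → T at (1,9); v=(-1,-1)
2. t=1 → L at (0,8); v=(1,-1)
3. t=5 → R at (5,3); v=(-1,-1)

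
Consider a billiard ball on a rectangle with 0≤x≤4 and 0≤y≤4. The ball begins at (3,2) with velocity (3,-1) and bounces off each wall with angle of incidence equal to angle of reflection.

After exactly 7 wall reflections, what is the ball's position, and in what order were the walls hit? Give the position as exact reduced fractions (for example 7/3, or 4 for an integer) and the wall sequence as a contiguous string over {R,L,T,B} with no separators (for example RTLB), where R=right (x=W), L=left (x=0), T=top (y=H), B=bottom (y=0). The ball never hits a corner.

Final position: (3,4)
Wall sequence: RLBRLRT

1. t=1/3 → R at (4,5/3); v=(-3,-1)
2. t=4/3 → L at (0,1/3); v=(3,-1)
3. t=1/3 → B at (1,0); v=(3,1)
4. t=1 → R at (4,1); v=(-3,1)
5. t=4/3 → L at (0,7/3); v=(3,1)
6. t=4/3 → R at (4,11/3); v=(-3,1)
7. t=1/3 → T at (3,4); v=(-3,-1)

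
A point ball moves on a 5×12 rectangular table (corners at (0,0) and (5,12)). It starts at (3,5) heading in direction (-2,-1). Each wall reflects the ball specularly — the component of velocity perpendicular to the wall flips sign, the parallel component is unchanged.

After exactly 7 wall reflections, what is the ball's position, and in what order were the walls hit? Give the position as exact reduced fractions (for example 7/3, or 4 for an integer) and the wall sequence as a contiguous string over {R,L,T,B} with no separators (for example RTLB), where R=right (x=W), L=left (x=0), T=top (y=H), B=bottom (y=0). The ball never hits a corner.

1. t=3/2 → L at (0,7/2); v=(2,-1)
2. t=5/2 → R at (5,1); v=(-2,-1)
3. t=1 → B at (3,0); v=(-2,1)
4. t=3/2 → L at (0,3/2); v=(2,1)
5. t=5/2 → R at (5,4); v=(-2,1)
6. t=5/2 → L at (0,13/2); v=(2,1)
7. t=5/2 → R at (5,9); v=(-2,1)

Final position: (5,9)
Wall sequence: LRBLRLR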